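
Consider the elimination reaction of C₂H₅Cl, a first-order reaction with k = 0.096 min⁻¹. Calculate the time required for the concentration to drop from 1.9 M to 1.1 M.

5.693 min

Step 1: For first-order: t = ln([C₂H₅Cl]₀/[C₂H₅Cl])/k
Step 2: t = ln(1.9/1.1)/0.096
Step 3: t = ln(1.727)/0.096
Step 4: t = 0.5465/0.096 = 5.693 min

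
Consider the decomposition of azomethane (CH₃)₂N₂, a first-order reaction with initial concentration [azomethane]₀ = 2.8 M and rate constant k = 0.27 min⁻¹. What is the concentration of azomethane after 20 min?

0.01265 M

Step 1: For a first-order reaction: [azomethane] = [azomethane]₀ × e^(-kt)
Step 2: [azomethane] = 2.8 × e^(-0.27 × 20)
Step 3: [azomethane] = 2.8 × e^(-5.4)
Step 4: [azomethane] = 2.8 × 0.00451658 = 0.01265 M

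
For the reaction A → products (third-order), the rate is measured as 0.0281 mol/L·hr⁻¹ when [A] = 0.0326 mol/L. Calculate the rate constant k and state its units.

811.1 (mol/L)⁻²·hr⁻¹

Step 1: rate = k[A]^3, so k = rate / [A]^3.
Step 2: k = 0.0281 / (0.0326)^3 = 0.0281 / 3.465e-05.
Step 3: k = 811.1 (mol/L)⁻²·hr⁻¹.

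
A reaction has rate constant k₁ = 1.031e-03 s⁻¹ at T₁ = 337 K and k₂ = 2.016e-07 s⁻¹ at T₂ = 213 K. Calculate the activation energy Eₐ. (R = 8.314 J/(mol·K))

41.1 kJ/mol

Step 1: Use the two-temperature Arrhenius form: ln(k₂/k₁) = -Eₐ/R × (1/T₂ - 1/T₁)
Step 2: ln(k₂/k₁) = ln(2.016e-07/1.031e-03) = ln(0.000195538) = -8.53975
Step 3: 1/T₂ - 1/T₁ = 1/213 - 1/337 = 1.727477e-03 K⁻¹
Step 4: Eₐ = -R × ln(k₂/k₁) / (1/T₂ - 1/T₁) = -8.314 × -8.53975 / 1.727477e-03
Step 5: Eₐ = 4.1100e+04 J/mol = 41.1 kJ/mol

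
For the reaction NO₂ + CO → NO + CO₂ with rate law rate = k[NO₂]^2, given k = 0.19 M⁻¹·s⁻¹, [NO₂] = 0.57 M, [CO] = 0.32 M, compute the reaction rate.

0.06173 M/s

Step 1: The rate law is rate = k[NO₂]^2
Step 2: Note that the rate does not depend on [CO] (zero order in CO).
Step 3: rate = 0.19 × (0.57)^2 = 0.061731 M/s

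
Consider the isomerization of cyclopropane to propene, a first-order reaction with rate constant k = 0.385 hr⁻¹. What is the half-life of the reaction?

1.8 hr

Step 1: For a first-order reaction, t₁/₂ = ln(2)/k
Step 2: t₁/₂ = ln(2)/0.385
Step 3: t₁/₂ = 0.6931/0.385 = 1.8 hr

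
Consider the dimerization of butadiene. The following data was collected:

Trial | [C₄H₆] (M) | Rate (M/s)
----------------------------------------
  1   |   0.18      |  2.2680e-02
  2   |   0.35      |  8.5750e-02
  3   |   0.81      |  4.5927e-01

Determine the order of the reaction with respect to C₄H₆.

second order (2)

Step 1: Compare trials to find order n where rate₂/rate₁ = ([C₄H₆]₂/[C₄H₆]₁)^n
Step 2: rate₂/rate₁ = 8.5750e-02/2.2680e-02 = 3.781
Step 3: [C₄H₆]₂/[C₄H₆]₁ = 0.35/0.18 = 1.944
Step 4: n = ln(3.781)/ln(1.944) = 2.00 ≈ 2
Step 5: The reaction is second order in C₄H₆.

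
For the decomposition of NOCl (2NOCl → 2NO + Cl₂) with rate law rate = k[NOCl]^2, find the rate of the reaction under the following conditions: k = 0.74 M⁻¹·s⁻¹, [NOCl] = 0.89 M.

0.5862 M/s

Step 1: Identify the rate law: rate = k[NOCl]^2
Step 2: Substitute values: rate = 0.74 × (0.89)^2
Step 3: Calculate: rate = 0.74 × 0.7921 = 0.586154 M/s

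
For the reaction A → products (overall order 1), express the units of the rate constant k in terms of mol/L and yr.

yr⁻¹

Step 1: For overall order n, rate = k × (concentration)^n.
Step 2: Rate has units mol/L·yr⁻¹; concentration term has units (mol/L)^1.
Step 3: k = rate / (concentration)^n, so units of k = (mol/L)^(1-1)·yr⁻¹ = yr⁻¹.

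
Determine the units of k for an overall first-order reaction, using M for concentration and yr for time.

yr⁻¹

Step 1: For overall order n, rate = k × (concentration)^n.
Step 2: Rate has units M·yr⁻¹; concentration term has units M^1.
Step 3: k = rate / (concentration)^n, so units of k = M^(1-1)·yr⁻¹ = yr⁻¹.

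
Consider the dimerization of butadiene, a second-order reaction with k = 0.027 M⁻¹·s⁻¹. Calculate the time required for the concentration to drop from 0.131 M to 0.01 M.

3421 s

Step 1: For second-order: t = (1/[C₄H₆] - 1/[C₄H₆]₀)/k
Step 2: t = (1/0.01 - 1/0.131)/0.027
Step 3: t = (100 - 7.634)/0.027
Step 4: t = 92.37/0.027 = 3421 s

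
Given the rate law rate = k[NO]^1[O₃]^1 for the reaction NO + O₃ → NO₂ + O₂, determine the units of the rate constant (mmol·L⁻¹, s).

(mmol·L⁻¹)⁻¹·s⁻¹

Step 1: Overall order = 1 + 1 = 2.
Step 2: rate has units mmol·L⁻¹·s⁻¹; [NO]^1[O₃]^1 has units (mmol·L⁻¹)^2.
Step 3: k = rate/([NO]^1[O₃]^1), so units of k = (mmol·L⁻¹)^(1-2)·s⁻¹ = (mmol·L⁻¹)⁻¹·s⁻¹.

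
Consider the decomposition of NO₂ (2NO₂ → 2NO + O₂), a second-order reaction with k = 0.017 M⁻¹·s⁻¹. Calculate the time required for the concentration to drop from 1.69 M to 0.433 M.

101 s

Step 1: For second-order: t = (1/[NO₂] - 1/[NO₂]₀)/k
Step 2: t = (1/0.433 - 1/1.69)/0.017
Step 3: t = (2.309 - 0.5917)/0.017
Step 4: t = 1.718/0.017 = 101 s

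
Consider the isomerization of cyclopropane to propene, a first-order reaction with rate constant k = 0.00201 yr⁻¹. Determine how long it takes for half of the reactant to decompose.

344.8 yr

Step 1: For a first-order reaction, t₁/₂ = ln(2)/k
Step 2: t₁/₂ = ln(2)/0.00201
Step 3: t₁/₂ = 0.6931/0.00201 = 344.8 yr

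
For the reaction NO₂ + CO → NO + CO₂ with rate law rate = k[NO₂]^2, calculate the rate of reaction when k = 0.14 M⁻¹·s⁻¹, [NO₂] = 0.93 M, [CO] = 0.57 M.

0.1211 M/s

Step 1: The rate law is rate = k[NO₂]^2
Step 2: Note that the rate does not depend on [CO] (zero order in CO).
Step 3: rate = 0.14 × (0.93)^2 = 0.121086 M/s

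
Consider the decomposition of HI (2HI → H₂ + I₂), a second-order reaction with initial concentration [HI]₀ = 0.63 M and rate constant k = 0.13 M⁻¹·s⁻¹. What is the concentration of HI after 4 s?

0.4745 M

Step 1: For a second-order reaction: 1/[HI] = 1/[HI]₀ + kt
Step 2: 1/[HI] = 1/0.63 + 0.13 × 4
Step 3: 1/[HI] = 1.587 + 0.52 = 2.107
Step 4: [HI] = 1/2.107 = 0.4745 M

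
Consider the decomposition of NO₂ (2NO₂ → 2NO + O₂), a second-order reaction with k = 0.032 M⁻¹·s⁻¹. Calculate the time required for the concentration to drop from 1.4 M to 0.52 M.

37.77 s

Step 1: For second-order: t = (1/[NO₂] - 1/[NO₂]₀)/k
Step 2: t = (1/0.52 - 1/1.4)/0.032
Step 3: t = (1.923 - 0.7143)/0.032
Step 4: t = 1.209/0.032 = 37.77 s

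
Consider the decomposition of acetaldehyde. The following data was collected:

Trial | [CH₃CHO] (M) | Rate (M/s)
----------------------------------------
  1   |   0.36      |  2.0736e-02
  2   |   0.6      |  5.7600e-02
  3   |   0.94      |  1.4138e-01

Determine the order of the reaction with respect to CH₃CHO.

second order (2)

Step 1: Compare trials to find order n where rate₂/rate₁ = ([CH₃CHO]₂/[CH₃CHO]₁)^n
Step 2: rate₂/rate₁ = 5.7600e-02/2.0736e-02 = 2.778
Step 3: [CH₃CHO]₂/[CH₃CHO]₁ = 0.6/0.36 = 1.667
Step 4: n = ln(2.778)/ln(1.667) = 2.00 ≈ 2
Step 5: The reaction is second order in CH₃CHO.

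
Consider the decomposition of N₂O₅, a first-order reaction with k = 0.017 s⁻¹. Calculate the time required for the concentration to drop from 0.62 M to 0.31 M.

40.77 s

Step 1: For first-order: t = ln([N₂O₅]₀/[N₂O₅])/k
Step 2: t = ln(0.62/0.31)/0.017
Step 3: t = ln(2)/0.017
Step 4: t = 0.6931/0.017 = 40.77 s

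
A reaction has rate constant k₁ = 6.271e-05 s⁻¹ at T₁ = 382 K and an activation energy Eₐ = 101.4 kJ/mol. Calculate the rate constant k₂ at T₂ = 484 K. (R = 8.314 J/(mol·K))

5.242e-02 s⁻¹

Step 1: Use the two-temperature Arrhenius form: ln(k₂/k₁) = -Eₐ/R × (1/T₂ - 1/T₁)
Step 2: Convert Eₐ to J/mol: 101.4 kJ/mol = 101400 J/mol
Step 3: 1/T₂ - 1/T₁ = 1/484 - 1/382 = -5.516853e-04 K⁻¹
Step 4: ln(k₂/k₁) = -101400/8.314 × -5.516853e-04 = 6.72852
Step 5: k₂ = k₁ × exp(6.72852) = 6.271e-05 × 8.35909e+02 = 5.242e-02 s⁻¹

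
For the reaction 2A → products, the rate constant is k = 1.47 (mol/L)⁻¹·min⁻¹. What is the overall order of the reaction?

second order (2)

Step 1: The units of k for an nth-order reaction are (concentration)^(1-n)·(time)⁻¹.
Step 2: Here k has units (mol/L)⁻¹·min⁻¹, so the concentration exponent is -1.
Step 3: 1 - n = -1 ⇒ n = 2. The reaction is second order.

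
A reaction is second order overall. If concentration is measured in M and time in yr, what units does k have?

M⁻¹·yr⁻¹

Step 1: For overall order n, rate = k × (concentration)^n.
Step 2: Rate has units M·yr⁻¹; concentration term has units M^2.
Step 3: k = rate / (concentration)^n, so units of k = M^(1-2)·yr⁻¹ = M⁻¹·yr⁻¹.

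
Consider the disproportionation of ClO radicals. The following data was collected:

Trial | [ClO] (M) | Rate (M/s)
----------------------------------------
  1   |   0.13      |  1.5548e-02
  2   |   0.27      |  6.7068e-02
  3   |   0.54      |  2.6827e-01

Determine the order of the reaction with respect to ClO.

second order (2)

Step 1: Compare trials to find order n where rate₂/rate₁ = ([ClO]₂/[ClO]₁)^n
Step 2: rate₂/rate₁ = 6.7068e-02/1.5548e-02 = 4.314
Step 3: [ClO]₂/[ClO]₁ = 0.27/0.13 = 2.077
Step 4: n = ln(4.314)/ln(2.077) = 2.00 ≈ 2
Step 5: The reaction is second order in ClO.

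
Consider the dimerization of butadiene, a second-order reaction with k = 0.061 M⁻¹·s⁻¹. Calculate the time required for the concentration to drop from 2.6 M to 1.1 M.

8.598 s

Step 1: For second-order: t = (1/[C₄H₆] - 1/[C₄H₆]₀)/k
Step 2: t = (1/1.1 - 1/2.6)/0.061
Step 3: t = (0.9091 - 0.3846)/0.061
Step 4: t = 0.5245/0.061 = 8.598 s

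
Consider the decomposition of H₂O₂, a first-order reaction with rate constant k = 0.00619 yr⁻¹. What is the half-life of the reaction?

112 yr

Step 1: For a first-order reaction, t₁/₂ = ln(2)/k
Step 2: t₁/₂ = ln(2)/0.00619
Step 3: t₁/₂ = 0.6931/0.00619 = 112 yr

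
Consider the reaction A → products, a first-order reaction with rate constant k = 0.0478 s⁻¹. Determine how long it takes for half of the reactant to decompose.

14.5 s

Step 1: For a first-order reaction, t₁/₂ = ln(2)/k
Step 2: t₁/₂ = ln(2)/0.0478
Step 3: t₁/₂ = 0.6931/0.0478 = 14.5 s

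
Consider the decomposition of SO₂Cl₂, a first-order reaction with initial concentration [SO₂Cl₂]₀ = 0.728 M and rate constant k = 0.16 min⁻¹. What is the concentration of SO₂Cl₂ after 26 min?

0.01136 M

Step 1: For a first-order reaction: [SO₂Cl₂] = [SO₂Cl₂]₀ × e^(-kt)
Step 2: [SO₂Cl₂] = 0.728 × e^(-0.16 × 26)
Step 3: [SO₂Cl₂] = 0.728 × e^(-4.16)
Step 4: [SO₂Cl₂] = 0.728 × 0.0156076 = 0.01136 M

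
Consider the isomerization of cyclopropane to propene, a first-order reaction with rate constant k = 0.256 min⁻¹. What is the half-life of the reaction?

2.708 min

Step 1: For a first-order reaction, t₁/₂ = ln(2)/k
Step 2: t₁/₂ = ln(2)/0.256
Step 3: t₁/₂ = 0.6931/0.256 = 2.708 min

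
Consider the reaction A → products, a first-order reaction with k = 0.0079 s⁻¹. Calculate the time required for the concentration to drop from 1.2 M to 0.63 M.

81.56 s

Step 1: For first-order: t = ln([A]₀/[A])/k
Step 2: t = ln(1.2/0.63)/0.0079
Step 3: t = ln(1.905)/0.0079
Step 4: t = 0.6444/0.0079 = 81.56 s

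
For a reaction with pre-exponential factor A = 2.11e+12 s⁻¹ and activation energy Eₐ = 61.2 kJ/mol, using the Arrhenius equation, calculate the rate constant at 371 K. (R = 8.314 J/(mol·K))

5.10e+03 s⁻¹

Step 1: Use the Arrhenius equation: k = A × exp(-Eₐ/RT)
Step 2: Convert Eₐ to J/mol: 61.2 kJ/mol = 61200 J/mol
Step 3: Calculate the exponent: -Eₐ/(RT) = -61200/(8.314 × 371) = -19.84118
Step 4: k = 2.11e+12 × exp(-19.84118)
Step 5: k = 2.11e+12 × 2.41593e-09 = 5.0976e+03 s⁻¹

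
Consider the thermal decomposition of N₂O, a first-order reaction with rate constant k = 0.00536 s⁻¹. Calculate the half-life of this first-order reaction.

129.3 s

Step 1: For a first-order reaction, t₁/₂ = ln(2)/k
Step 2: t₁/₂ = ln(2)/0.00536
Step 3: t₁/₂ = 0.6931/0.00536 = 129.3 s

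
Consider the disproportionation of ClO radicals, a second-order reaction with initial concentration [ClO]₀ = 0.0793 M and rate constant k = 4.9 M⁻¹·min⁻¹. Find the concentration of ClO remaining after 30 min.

0.006265 M

Step 1: For a second-order reaction: 1/[ClO] = 1/[ClO]₀ + kt
Step 2: 1/[ClO] = 1/0.0793 + 4.9 × 30
Step 3: 1/[ClO] = 12.61 + 147 = 159.6
Step 4: [ClO] = 1/159.6 = 0.006265 M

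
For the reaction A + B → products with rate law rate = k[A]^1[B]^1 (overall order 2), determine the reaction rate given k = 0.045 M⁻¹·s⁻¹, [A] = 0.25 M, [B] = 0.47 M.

0.005287 M/s

Step 1: The rate law is rate = k[A]^1[B]^1, overall order = 1+1 = 2
Step 2: Substitute values: rate = 0.045 × (0.25)^1 × (0.47)^1
Step 3: rate = 0.045 × 0.25 × 0.47 = 0.0052875 M/s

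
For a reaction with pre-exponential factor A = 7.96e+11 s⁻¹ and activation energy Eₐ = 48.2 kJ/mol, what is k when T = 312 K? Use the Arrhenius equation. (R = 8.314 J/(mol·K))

6.78e+03 s⁻¹

Step 1: Use the Arrhenius equation: k = A × exp(-Eₐ/RT)
Step 2: Convert Eₐ to J/mol: 48.2 kJ/mol = 48200 J/mol
Step 3: Calculate the exponent: -Eₐ/(RT) = -48200/(8.314 × 312) = -18.58157
Step 4: k = 7.96e+11 × exp(-18.58157)
Step 5: k = 7.96e+11 × 8.51386e-09 = 6.7770e+03 s⁻¹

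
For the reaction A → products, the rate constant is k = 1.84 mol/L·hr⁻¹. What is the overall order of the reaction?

zeroth order (0)

Step 1: The units of k for an nth-order reaction are (concentration)^(1-n)·(time)⁻¹.
Step 2: Here k has units mol/L·hr⁻¹, so the concentration exponent is 1.
Step 3: 1 - n = 1 ⇒ n = 0. The reaction is zeroth order.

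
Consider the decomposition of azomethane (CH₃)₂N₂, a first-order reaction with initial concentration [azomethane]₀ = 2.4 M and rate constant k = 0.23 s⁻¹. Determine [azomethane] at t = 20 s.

0.02412 M

Step 1: For a first-order reaction: [azomethane] = [azomethane]₀ × e^(-kt)
Step 2: [azomethane] = 2.4 × e^(-0.23 × 20)
Step 3: [azomethane] = 2.4 × e^(-4.6)
Step 4: [azomethane] = 2.4 × 0.0100518 = 0.02412 M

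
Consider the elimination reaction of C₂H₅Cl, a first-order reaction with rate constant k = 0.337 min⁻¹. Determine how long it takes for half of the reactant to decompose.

2.057 min

Step 1: For a first-order reaction, t₁/₂ = ln(2)/k
Step 2: t₁/₂ = ln(2)/0.337
Step 3: t₁/₂ = 0.6931/0.337 = 2.057 min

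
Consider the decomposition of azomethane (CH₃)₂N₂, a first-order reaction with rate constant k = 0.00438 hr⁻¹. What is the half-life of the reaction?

158.3 hr

Step 1: For a first-order reaction, t₁/₂ = ln(2)/k
Step 2: t₁/₂ = ln(2)/0.00438
Step 3: t₁/₂ = 0.6931/0.00438 = 158.3 hr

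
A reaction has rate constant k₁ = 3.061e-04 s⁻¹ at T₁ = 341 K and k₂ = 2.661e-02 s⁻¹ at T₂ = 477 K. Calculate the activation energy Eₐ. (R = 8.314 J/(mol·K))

44.4 kJ/mol

Step 1: Use the two-temperature Arrhenius form: ln(k₂/k₁) = -Eₐ/R × (1/T₂ - 1/T₁)
Step 2: ln(k₂/k₁) = ln(2.661e-02/3.061e-04) = ln(86.9324) = 4.46513
Step 3: 1/T₂ - 1/T₁ = 1/477 - 1/341 = -8.361153e-04 K⁻¹
Step 4: Eₐ = -R × ln(k₂/k₁) / (1/T₂ - 1/T₁) = -8.314 × 4.46513 / -8.361153e-04
Step 5: Eₐ = 4.4399e+04 J/mol = 44.4 kJ/mol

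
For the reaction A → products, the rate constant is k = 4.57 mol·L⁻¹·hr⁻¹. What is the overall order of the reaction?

zeroth order (0)

Step 1: The units of k for an nth-order reaction are (concentration)^(1-n)·(time)⁻¹.
Step 2: Here k has units mol·L⁻¹·hr⁻¹, so the concentration exponent is 1.
Step 3: 1 - n = 1 ⇒ n = 0. The reaction is zeroth order.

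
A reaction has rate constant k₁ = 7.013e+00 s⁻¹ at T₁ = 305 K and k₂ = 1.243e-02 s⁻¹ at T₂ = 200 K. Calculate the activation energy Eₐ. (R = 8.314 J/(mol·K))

30.6 kJ/mol

Step 1: Use the two-temperature Arrhenius form: ln(k₂/k₁) = -Eₐ/R × (1/T₂ - 1/T₁)
Step 2: ln(k₂/k₁) = ln(1.243e-02/7.013e+00) = ln(0.00177242) = -6.33541
Step 3: 1/T₂ - 1/T₁ = 1/200 - 1/305 = 1.721311e-03 K⁻¹
Step 4: Eₐ = -R × ln(k₂/k₁) / (1/T₂ - 1/T₁) = -8.314 × -6.33541 / 1.721311e-03
Step 5: Eₐ = 3.0600e+04 J/mol = 30.6 kJ/mol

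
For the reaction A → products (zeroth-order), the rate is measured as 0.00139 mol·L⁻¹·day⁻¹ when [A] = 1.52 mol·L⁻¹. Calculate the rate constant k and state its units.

0.00139 mol·L⁻¹·day⁻¹

Step 1: For a zeroth-order reaction, rate = k (independent of concentration).
Step 2: k = rate = 0.00139 mol·L⁻¹·day⁻¹.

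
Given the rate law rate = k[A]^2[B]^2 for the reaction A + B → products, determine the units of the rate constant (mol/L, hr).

(mol/L)⁻³·hr⁻¹

Step 1: Overall order = 2 + 2 = 4.
Step 2: rate has units mol/L·hr⁻¹; [A]^2[B]^2 has units (mol/L)^4.
Step 3: k = rate/([A]^2[B]^2), so units of k = (mol/L)^(1-4)·hr⁻¹ = (mol/L)⁻³·hr⁻¹.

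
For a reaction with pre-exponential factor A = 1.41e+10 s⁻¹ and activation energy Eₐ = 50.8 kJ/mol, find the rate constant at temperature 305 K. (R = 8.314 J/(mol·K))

2.81e+01 s⁻¹

Step 1: Use the Arrhenius equation: k = A × exp(-Eₐ/RT)
Step 2: Convert Eₐ to J/mol: 50.8 kJ/mol = 50800 J/mol
Step 3: Calculate the exponent: -Eₐ/(RT) = -50800/(8.314 × 305) = -20.03336
Step 4: k = 1.41e+10 × exp(-20.03336)
Step 5: k = 1.41e+10 × 1.99353e-09 = 2.8109e+01 s⁻¹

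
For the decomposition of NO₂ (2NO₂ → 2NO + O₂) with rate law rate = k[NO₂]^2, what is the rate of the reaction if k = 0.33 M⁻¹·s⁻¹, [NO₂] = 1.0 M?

0.33 M/s

Step 1: Identify the rate law: rate = k[NO₂]^2
Step 2: Substitute values: rate = 0.33 × (1.0)^2
Step 3: Calculate: rate = 0.33 × 1 = 0.33 M/s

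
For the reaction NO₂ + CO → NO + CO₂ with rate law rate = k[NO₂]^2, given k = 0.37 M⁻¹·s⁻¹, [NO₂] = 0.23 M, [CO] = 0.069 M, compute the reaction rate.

0.01957 M/s

Step 1: The rate law is rate = k[NO₂]^2
Step 2: Note that the rate does not depend on [CO] (zero order in CO).
Step 3: rate = 0.37 × (0.23)^2 = 0.019573 M/s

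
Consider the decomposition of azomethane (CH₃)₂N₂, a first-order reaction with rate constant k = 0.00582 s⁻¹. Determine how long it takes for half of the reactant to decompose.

119.1 s

Step 1: For a first-order reaction, t₁/₂ = ln(2)/k
Step 2: t₁/₂ = ln(2)/0.00582
Step 3: t₁/₂ = 0.6931/0.00582 = 119.1 s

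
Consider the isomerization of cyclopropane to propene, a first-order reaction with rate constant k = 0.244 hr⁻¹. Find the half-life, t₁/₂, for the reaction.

2.841 hr

Step 1: For a first-order reaction, t₁/₂ = ln(2)/k
Step 2: t₁/₂ = ln(2)/0.244
Step 3: t₁/₂ = 0.6931/0.244 = 2.841 hr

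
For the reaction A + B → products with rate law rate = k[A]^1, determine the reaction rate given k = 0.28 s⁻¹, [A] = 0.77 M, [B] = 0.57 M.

0.2156 M/s

Step 1: The rate law is rate = k[A]^1
Step 2: Note that the rate does not depend on [B] (zero order in B).
Step 3: rate = 0.28 × (0.77)^1 = 0.2156 M/s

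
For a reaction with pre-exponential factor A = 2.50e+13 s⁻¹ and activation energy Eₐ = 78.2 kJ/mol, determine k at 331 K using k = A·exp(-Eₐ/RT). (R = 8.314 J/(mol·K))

1.14e+01 s⁻¹

Step 1: Use the Arrhenius equation: k = A × exp(-Eₐ/RT)
Step 2: Convert Eₐ to J/mol: 78.2 kJ/mol = 78200 J/mol
Step 3: Calculate the exponent: -Eₐ/(RT) = -78200/(8.314 × 331) = -28.41638
Step 4: k = 2.50e+13 × exp(-28.41638)
Step 5: k = 2.50e+13 × 4.55956e-13 = 1.1399e+01 s⁻¹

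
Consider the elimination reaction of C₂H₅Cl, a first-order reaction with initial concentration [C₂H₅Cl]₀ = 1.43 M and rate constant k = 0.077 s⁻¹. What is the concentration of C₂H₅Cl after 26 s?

0.1931 M

Step 1: For a first-order reaction: [C₂H₅Cl] = [C₂H₅Cl]₀ × e^(-kt)
Step 2: [C₂H₅Cl] = 1.43 × e^(-0.077 × 26)
Step 3: [C₂H₅Cl] = 1.43 × e^(-2.002)
Step 4: [C₂H₅Cl] = 1.43 × 0.135065 = 0.1931 M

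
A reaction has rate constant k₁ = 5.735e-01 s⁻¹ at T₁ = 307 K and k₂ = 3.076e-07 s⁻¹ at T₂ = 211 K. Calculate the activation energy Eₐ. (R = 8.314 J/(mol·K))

81.0 kJ/mol

Step 1: Use the two-temperature Arrhenius form: ln(k₂/k₁) = -Eₐ/R × (1/T₂ - 1/T₁)
Step 2: ln(k₂/k₁) = ln(3.076e-07/5.735e-01) = ln(5.36356e-07) = -14.4385
Step 3: 1/T₂ - 1/T₁ = 1/211 - 1/307 = 1.482008e-03 K⁻¹
Step 4: Eₐ = -R × ln(k₂/k₁) / (1/T₂ - 1/T₁) = -8.314 × -14.4385 / 1.482008e-03
Step 5: Eₐ = 8.0999e+04 J/mol = 81.0 kJ/mol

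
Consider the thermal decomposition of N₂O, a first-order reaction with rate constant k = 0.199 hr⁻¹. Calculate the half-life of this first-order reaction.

3.483 hr

Step 1: For a first-order reaction, t₁/₂ = ln(2)/k
Step 2: t₁/₂ = ln(2)/0.199
Step 3: t₁/₂ = 0.6931/0.199 = 3.483 hr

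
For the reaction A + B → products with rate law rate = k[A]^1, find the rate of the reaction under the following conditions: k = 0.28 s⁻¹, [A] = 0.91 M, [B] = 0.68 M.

0.2548 M/s

Step 1: The rate law is rate = k[A]^1
Step 2: Note that the rate does not depend on [B] (zero order in B).
Step 3: rate = 0.28 × (0.91)^1 = 0.2548 M/s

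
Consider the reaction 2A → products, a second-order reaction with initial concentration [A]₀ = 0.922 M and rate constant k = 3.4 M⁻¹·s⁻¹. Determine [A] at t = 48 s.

0.006087 M

Step 1: For a second-order reaction: 1/[A] = 1/[A]₀ + kt
Step 2: 1/[A] = 1/0.922 + 3.4 × 48
Step 3: 1/[A] = 1.085 + 163.2 = 164.3
Step 4: [A] = 1/164.3 = 0.006087 M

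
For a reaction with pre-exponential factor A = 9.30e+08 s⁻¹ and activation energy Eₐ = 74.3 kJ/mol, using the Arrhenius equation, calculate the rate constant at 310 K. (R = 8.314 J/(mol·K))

2.81e-04 s⁻¹

Step 1: Use the Arrhenius equation: k = A × exp(-Eₐ/RT)
Step 2: Convert Eₐ to J/mol: 74.3 kJ/mol = 74300 J/mol
Step 3: Calculate the exponent: -Eₐ/(RT) = -74300/(8.314 × 310) = -28.82817
Step 4: k = 9.30e+08 × exp(-28.82817)
Step 5: k = 9.30e+08 × 3.02054e-13 = 2.8091e-04 s⁻¹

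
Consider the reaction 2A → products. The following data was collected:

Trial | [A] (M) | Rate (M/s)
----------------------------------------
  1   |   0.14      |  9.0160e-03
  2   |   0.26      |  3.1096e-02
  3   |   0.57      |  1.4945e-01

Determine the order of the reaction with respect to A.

second order (2)

Step 1: Compare trials to find order n where rate₂/rate₁ = ([A]₂/[A]₁)^n
Step 2: rate₂/rate₁ = 3.1096e-02/9.0160e-03 = 3.449
Step 3: [A]₂/[A]₁ = 0.26/0.14 = 1.857
Step 4: n = ln(3.449)/ln(1.857) = 2.00 ≈ 2
Step 5: The reaction is second order in A.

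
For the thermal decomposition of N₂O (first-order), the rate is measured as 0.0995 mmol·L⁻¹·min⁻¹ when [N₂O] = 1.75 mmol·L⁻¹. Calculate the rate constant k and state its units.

0.05686 min⁻¹

Step 1: rate = k[N₂O]^1, so k = rate / [N₂O]^1.
Step 2: k = 0.0995 / (1.75)^1 = 0.0995 / 1.75.
Step 3: k = 0.05686 min⁻¹.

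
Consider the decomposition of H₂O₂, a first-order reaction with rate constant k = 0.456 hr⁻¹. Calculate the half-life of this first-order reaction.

1.52 hr

Step 1: For a first-order reaction, t₁/₂ = ln(2)/k
Step 2: t₁/₂ = ln(2)/0.456
Step 3: t₁/₂ = 0.6931/0.456 = 1.52 hr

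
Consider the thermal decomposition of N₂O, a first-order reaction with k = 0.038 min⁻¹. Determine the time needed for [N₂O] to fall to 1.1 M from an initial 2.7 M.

23.63 min

Step 1: For first-order: t = ln([N₂O]₀/[N₂O])/k
Step 2: t = ln(2.7/1.1)/0.038
Step 3: t = ln(2.455)/0.038
Step 4: t = 0.8979/0.038 = 23.63 min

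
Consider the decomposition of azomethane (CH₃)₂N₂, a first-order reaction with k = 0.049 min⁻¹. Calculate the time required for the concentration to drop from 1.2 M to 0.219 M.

34.71 min

Step 1: For first-order: t = ln([azomethane]₀/[azomethane])/k
Step 2: t = ln(1.2/0.219)/0.049
Step 3: t = ln(5.479)/0.049
Step 4: t = 1.701/0.049 = 34.71 min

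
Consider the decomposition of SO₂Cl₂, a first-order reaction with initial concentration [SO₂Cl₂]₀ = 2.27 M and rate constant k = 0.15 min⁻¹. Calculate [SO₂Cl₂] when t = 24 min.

0.06202 M

Step 1: For a first-order reaction: [SO₂Cl₂] = [SO₂Cl₂]₀ × e^(-kt)
Step 2: [SO₂Cl₂] = 2.27 × e^(-0.15 × 24)
Step 3: [SO₂Cl₂] = 2.27 × e^(-3.6)
Step 4: [SO₂Cl₂] = 2.27 × 0.0273237 = 0.06202 M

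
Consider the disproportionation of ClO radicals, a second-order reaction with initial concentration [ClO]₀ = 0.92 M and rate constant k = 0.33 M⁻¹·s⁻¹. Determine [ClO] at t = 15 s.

0.1656 M

Step 1: For a second-order reaction: 1/[ClO] = 1/[ClO]₀ + kt
Step 2: 1/[ClO] = 1/0.92 + 0.33 × 15
Step 3: 1/[ClO] = 1.087 + 4.95 = 6.037
Step 4: [ClO] = 1/6.037 = 0.1656 M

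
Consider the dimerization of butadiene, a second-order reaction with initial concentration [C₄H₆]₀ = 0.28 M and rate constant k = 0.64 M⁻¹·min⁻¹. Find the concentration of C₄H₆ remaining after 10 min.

0.1003 M

Step 1: For a second-order reaction: 1/[C₄H₆] = 1/[C₄H₆]₀ + kt
Step 2: 1/[C₄H₆] = 1/0.28 + 0.64 × 10
Step 3: 1/[C₄H₆] = 3.571 + 6.4 = 9.971
Step 4: [C₄H₆] = 1/9.971 = 0.1003 M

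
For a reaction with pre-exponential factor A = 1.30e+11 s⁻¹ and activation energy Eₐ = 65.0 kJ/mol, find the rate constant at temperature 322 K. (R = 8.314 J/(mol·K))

3.71e+00 s⁻¹

Step 1: Use the Arrhenius equation: k = A × exp(-Eₐ/RT)
Step 2: Convert Eₐ to J/mol: 65.0 kJ/mol = 65000 J/mol
Step 3: Calculate the exponent: -Eₐ/(RT) = -65000/(8.314 × 322) = -24.27993
Step 4: k = 1.30e+11 × exp(-24.27993)
Step 5: k = 1.30e+11 × 2.85339e-11 = 3.7094e+00 s⁻¹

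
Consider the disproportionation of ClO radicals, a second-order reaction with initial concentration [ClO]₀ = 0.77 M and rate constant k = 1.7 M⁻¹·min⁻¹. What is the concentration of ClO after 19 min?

0.02976 M

Step 1: For a second-order reaction: 1/[ClO] = 1/[ClO]₀ + kt
Step 2: 1/[ClO] = 1/0.77 + 1.7 × 19
Step 3: 1/[ClO] = 1.299 + 32.3 = 33.6
Step 4: [ClO] = 1/33.6 = 0.02976 M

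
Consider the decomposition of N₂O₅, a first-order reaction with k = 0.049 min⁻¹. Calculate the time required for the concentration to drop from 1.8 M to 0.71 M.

18.99 min

Step 1: For first-order: t = ln([N₂O₅]₀/[N₂O₅])/k
Step 2: t = ln(1.8/0.71)/0.049
Step 3: t = ln(2.535)/0.049
Step 4: t = 0.9303/0.049 = 18.99 min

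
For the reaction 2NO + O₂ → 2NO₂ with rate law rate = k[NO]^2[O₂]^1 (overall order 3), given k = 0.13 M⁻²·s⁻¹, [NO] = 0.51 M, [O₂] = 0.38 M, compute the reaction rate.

0.01285 M/s

Step 1: The rate law is rate = k[NO]^2[O₂]^1, overall order = 2+1 = 3
Step 2: Substitute values: rate = 0.13 × (0.51)^2 × (0.38)^1
Step 3: rate = 0.13 × 0.2601 × 0.38 = 0.0128489 M/s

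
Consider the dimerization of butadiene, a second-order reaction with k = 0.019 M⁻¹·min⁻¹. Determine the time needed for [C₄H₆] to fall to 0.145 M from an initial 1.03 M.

311.9 min

Step 1: For second-order: t = (1/[C₄H₆] - 1/[C₄H₆]₀)/k
Step 2: t = (1/0.145 - 1/1.03)/0.019
Step 3: t = (6.897 - 0.9709)/0.019
Step 4: t = 5.926/0.019 = 311.9 min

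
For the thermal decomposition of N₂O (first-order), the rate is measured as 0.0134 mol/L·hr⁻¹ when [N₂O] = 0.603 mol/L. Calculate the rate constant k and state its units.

0.02222 hr⁻¹

Step 1: rate = k[N₂O]^1, so k = rate / [N₂O]^1.
Step 2: k = 0.0134 / (0.603)^1 = 0.0134 / 0.603.
Step 3: k = 0.02222 hr⁻¹.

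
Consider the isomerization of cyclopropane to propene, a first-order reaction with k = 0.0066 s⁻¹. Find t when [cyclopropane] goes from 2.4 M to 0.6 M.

210 s

Step 1: For first-order: t = ln([cyclopropane]₀/[cyclopropane])/k
Step 2: t = ln(2.4/0.6)/0.0066
Step 3: t = ln(4)/0.0066
Step 4: t = 1.386/0.0066 = 210 s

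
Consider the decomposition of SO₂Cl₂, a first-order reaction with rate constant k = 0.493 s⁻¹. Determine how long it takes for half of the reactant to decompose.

1.406 s

Step 1: For a first-order reaction, t₁/₂ = ln(2)/k
Step 2: t₁/₂ = ln(2)/0.493
Step 3: t₁/₂ = 0.6931/0.493 = 1.406 s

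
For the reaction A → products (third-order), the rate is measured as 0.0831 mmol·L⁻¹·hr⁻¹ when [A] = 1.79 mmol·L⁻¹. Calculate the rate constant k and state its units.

0.01449 (mmol·L⁻¹)⁻²·hr⁻¹

Step 1: rate = k[A]^3, so k = rate / [A]^3.
Step 2: k = 0.0831 / (1.79)^3 = 0.0831 / 5.735.
Step 3: k = 0.01449 (mmol·L⁻¹)⁻²·hr⁻¹.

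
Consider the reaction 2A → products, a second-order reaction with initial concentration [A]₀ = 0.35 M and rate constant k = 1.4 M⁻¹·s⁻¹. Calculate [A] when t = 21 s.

0.031 M

Step 1: For a second-order reaction: 1/[A] = 1/[A]₀ + kt
Step 2: 1/[A] = 1/0.35 + 1.4 × 21
Step 3: 1/[A] = 2.857 + 29.4 = 32.26
Step 4: [A] = 1/32.26 = 0.031 M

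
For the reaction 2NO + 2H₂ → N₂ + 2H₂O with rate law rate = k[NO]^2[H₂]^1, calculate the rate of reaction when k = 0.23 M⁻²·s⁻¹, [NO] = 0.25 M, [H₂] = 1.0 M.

0.01438 M/s

Step 1: The rate law is rate = k[NO]^2[H₂]^1
Step 2: Substitute: rate = 0.23 × (0.25)^2 × (1.0)^1
Step 3: rate = 0.23 × 0.0625 × 1 = 0.014375 M/s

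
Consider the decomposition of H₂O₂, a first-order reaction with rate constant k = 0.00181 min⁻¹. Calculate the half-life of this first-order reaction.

383 min

Step 1: For a first-order reaction, t₁/₂ = ln(2)/k
Step 2: t₁/₂ = ln(2)/0.00181
Step 3: t₁/₂ = 0.6931/0.00181 = 383 min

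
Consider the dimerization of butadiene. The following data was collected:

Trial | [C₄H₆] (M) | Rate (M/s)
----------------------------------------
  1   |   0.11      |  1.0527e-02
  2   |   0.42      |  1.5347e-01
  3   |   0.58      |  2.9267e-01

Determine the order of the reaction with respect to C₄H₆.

second order (2)

Step 1: Compare trials to find order n where rate₂/rate₁ = ([C₄H₆]₂/[C₄H₆]₁)^n
Step 2: rate₂/rate₁ = 1.5347e-01/1.0527e-02 = 14.58
Step 3: [C₄H₆]₂/[C₄H₆]₁ = 0.42/0.11 = 3.818
Step 4: n = ln(14.58)/ln(3.818) = 2.00 ≈ 2
Step 5: The reaction is second order in C₄H₆.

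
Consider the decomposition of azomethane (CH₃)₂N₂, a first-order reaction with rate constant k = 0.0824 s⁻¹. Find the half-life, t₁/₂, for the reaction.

8.412 s

Step 1: For a first-order reaction, t₁/₂ = ln(2)/k
Step 2: t₁/₂ = ln(2)/0.0824
Step 3: t₁/₂ = 0.6931/0.0824 = 8.412 s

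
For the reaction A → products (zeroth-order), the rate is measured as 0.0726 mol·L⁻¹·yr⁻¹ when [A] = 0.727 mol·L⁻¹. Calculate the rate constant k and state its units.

0.0726 mol·L⁻¹·yr⁻¹

Step 1: For a zeroth-order reaction, rate = k (independent of concentration).
Step 2: k = rate = 0.0726 mol·L⁻¹·yr⁻¹.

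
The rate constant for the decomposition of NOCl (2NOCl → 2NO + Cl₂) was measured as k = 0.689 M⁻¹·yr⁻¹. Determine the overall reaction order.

second order (2)

Step 1: The units of k for an nth-order reaction are (concentration)^(1-n)·(time)⁻¹.
Step 2: Here k has units M⁻¹·yr⁻¹, so the concentration exponent is -1.
Step 3: 1 - n = -1 ⇒ n = 2. The reaction is second order.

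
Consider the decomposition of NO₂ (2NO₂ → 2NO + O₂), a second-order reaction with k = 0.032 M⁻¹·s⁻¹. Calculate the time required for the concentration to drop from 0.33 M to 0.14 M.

128.5 s

Step 1: For second-order: t = (1/[NO₂] - 1/[NO₂]₀)/k
Step 2: t = (1/0.14 - 1/0.33)/0.032
Step 3: t = (7.143 - 3.03)/0.032
Step 4: t = 4.113/0.032 = 128.5 s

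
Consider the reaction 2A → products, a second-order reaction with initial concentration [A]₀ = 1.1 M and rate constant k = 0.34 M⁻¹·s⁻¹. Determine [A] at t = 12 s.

0.2004 M

Step 1: For a second-order reaction: 1/[A] = 1/[A]₀ + kt
Step 2: 1/[A] = 1/1.1 + 0.34 × 12
Step 3: 1/[A] = 0.9091 + 4.08 = 4.989
Step 4: [A] = 1/4.989 = 0.2004 M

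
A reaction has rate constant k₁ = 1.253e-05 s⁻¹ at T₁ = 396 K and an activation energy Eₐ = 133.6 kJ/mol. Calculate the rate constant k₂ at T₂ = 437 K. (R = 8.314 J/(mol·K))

5.641e-04 s⁻¹

Step 1: Use the two-temperature Arrhenius form: ln(k₂/k₁) = -Eₐ/R × (1/T₂ - 1/T₁)
Step 2: Convert Eₐ to J/mol: 133.6 kJ/mol = 133600 J/mol
Step 3: 1/T₂ - 1/T₁ = 1/437 - 1/396 = -2.369230e-04 K⁻¹
Step 4: ln(k₂/k₁) = -133600/8.314 × -2.369230e-04 = 3.80718
Step 5: k₂ = k₁ × exp(3.80718) = 1.253e-05 × 4.50233e+01 = 5.641e-04 s⁻¹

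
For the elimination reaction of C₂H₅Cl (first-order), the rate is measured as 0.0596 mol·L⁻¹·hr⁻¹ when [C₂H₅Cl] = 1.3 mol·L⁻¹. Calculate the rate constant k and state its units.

0.04585 hr⁻¹

Step 1: rate = k[C₂H₅Cl]^1, so k = rate / [C₂H₅Cl]^1.
Step 2: k = 0.0596 / (1.3)^1 = 0.0596 / 1.3.
Step 3: k = 0.04585 hr⁻¹.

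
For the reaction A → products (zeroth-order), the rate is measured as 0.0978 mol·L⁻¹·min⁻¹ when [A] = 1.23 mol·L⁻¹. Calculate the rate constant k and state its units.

0.0978 mol·L⁻¹·min⁻¹

Step 1: For a zeroth-order reaction, rate = k (independent of concentration).
Step 2: k = rate = 0.0978 mol·L⁻¹·min⁻¹.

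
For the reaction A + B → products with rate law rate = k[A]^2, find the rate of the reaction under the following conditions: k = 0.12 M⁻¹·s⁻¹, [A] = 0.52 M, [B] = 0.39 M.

0.03245 M/s

Step 1: The rate law is rate = k[A]^2
Step 2: Note that the rate does not depend on [B] (zero order in B).
Step 3: rate = 0.12 × (0.52)^2 = 0.032448 M/s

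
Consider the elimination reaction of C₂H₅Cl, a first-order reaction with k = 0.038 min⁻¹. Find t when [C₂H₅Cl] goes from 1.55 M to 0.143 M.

62.71 min

Step 1: For first-order: t = ln([C₂H₅Cl]₀/[C₂H₅Cl])/k
Step 2: t = ln(1.55/0.143)/0.038
Step 3: t = ln(10.84)/0.038
Step 4: t = 2.383/0.038 = 62.71 min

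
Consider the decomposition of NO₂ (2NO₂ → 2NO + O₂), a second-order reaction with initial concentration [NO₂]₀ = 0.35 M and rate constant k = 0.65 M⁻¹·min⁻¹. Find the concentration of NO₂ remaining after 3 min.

0.208 M

Step 1: For a second-order reaction: 1/[NO₂] = 1/[NO₂]₀ + kt
Step 2: 1/[NO₂] = 1/0.35 + 0.65 × 3
Step 3: 1/[NO₂] = 2.857 + 1.95 = 4.807
Step 4: [NO₂] = 1/4.807 = 0.208 M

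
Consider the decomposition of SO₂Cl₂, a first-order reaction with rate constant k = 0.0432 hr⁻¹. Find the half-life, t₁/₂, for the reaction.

16.05 hr

Step 1: For a first-order reaction, t₁/₂ = ln(2)/k
Step 2: t₁/₂ = ln(2)/0.0432
Step 3: t₁/₂ = 0.6931/0.0432 = 16.05 hr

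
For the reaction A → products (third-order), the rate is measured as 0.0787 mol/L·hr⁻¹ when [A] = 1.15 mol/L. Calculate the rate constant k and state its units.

0.05175 (mol/L)⁻²·hr⁻¹

Step 1: rate = k[A]^3, so k = rate / [A]^3.
Step 2: k = 0.0787 / (1.15)^3 = 0.0787 / 1.521.
Step 3: k = 0.05175 (mol/L)⁻²·hr⁻¹.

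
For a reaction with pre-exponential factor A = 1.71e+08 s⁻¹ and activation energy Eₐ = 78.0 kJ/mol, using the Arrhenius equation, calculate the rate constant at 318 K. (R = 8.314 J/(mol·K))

2.63e-05 s⁻¹

Step 1: Use the Arrhenius equation: k = A × exp(-Eₐ/RT)
Step 2: Convert Eₐ to J/mol: 78.0 kJ/mol = 78000 J/mol
Step 3: Calculate the exponent: -Eₐ/(RT) = -78000/(8.314 × 318) = -29.50241
Step 4: k = 1.71e+08 × exp(-29.50241)
Step 5: k = 1.71e+08 × 1.53910e-13 = 2.6319e-05 s⁻¹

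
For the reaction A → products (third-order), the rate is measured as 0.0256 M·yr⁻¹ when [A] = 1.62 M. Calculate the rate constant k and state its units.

0.006021 M⁻²·yr⁻¹

Step 1: rate = k[A]^3, so k = rate / [A]^3.
Step 2: k = 0.0256 / (1.62)^3 = 0.0256 / 4.252.
Step 3: k = 0.006021 M⁻²·yr⁻¹.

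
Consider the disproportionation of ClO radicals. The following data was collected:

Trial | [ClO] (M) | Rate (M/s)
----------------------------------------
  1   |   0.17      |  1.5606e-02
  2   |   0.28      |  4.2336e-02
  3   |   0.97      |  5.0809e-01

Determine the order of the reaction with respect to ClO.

second order (2)

Step 1: Compare trials to find order n where rate₂/rate₁ = ([ClO]₂/[ClO]₁)^n
Step 2: rate₂/rate₁ = 4.2336e-02/1.5606e-02 = 2.713
Step 3: [ClO]₂/[ClO]₁ = 0.28/0.17 = 1.647
Step 4: n = ln(2.713)/ln(1.647) = 2.00 ≈ 2
Step 5: The reaction is second order in ClO.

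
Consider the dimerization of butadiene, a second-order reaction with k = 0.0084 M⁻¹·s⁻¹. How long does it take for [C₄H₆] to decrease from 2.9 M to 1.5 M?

38.31 s

Step 1: For second-order: t = (1/[C₄H₆] - 1/[C₄H₆]₀)/k
Step 2: t = (1/1.5 - 1/2.9)/0.0084
Step 3: t = (0.6667 - 0.3448)/0.0084
Step 4: t = 0.3218/0.0084 = 38.31 s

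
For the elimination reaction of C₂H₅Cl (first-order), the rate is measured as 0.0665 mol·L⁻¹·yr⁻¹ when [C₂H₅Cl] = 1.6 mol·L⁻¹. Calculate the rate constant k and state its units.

0.04156 yr⁻¹

Step 1: rate = k[C₂H₅Cl]^1, so k = rate / [C₂H₅Cl]^1.
Step 2: k = 0.0665 / (1.6)^1 = 0.0665 / 1.6.
Step 3: k = 0.04156 yr⁻¹.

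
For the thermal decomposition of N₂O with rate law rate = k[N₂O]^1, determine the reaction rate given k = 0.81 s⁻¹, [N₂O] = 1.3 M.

1.053 M/s

Step 1: Identify the rate law: rate = k[N₂O]^1
Step 2: Substitute values: rate = 0.81 × (1.3)^1
Step 3: Calculate: rate = 0.81 × 1.3 = 1.053 M/s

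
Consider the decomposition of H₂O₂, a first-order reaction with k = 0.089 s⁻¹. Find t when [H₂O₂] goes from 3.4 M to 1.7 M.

7.788 s

Step 1: For first-order: t = ln([H₂O₂]₀/[H₂O₂])/k
Step 2: t = ln(3.4/1.7)/0.089
Step 3: t = ln(2)/0.089
Step 4: t = 0.6931/0.089 = 7.788 s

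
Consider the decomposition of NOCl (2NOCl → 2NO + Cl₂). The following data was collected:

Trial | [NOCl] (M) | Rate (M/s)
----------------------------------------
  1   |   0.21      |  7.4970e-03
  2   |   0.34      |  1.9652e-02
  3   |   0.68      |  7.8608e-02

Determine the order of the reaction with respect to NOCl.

second order (2)

Step 1: Compare trials to find order n where rate₂/rate₁ = ([NOCl]₂/[NOCl]₁)^n
Step 2: rate₂/rate₁ = 1.9652e-02/7.4970e-03 = 2.621
Step 3: [NOCl]₂/[NOCl]₁ = 0.34/0.21 = 1.619
Step 4: n = ln(2.621)/ln(1.619) = 2.00 ≈ 2
Step 5: The reaction is second order in NOCl.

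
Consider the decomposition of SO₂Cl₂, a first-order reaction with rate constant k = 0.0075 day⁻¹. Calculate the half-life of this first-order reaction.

92.42 day

Step 1: For a first-order reaction, t₁/₂ = ln(2)/k
Step 2: t₁/₂ = ln(2)/0.0075
Step 3: t₁/₂ = 0.6931/0.0075 = 92.42 day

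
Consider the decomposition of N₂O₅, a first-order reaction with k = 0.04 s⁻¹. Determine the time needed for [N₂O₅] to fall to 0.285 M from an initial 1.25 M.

36.96 s

Step 1: For first-order: t = ln([N₂O₅]₀/[N₂O₅])/k
Step 2: t = ln(1.25/0.285)/0.04
Step 3: t = ln(4.386)/0.04
Step 4: t = 1.478/0.04 = 36.96 s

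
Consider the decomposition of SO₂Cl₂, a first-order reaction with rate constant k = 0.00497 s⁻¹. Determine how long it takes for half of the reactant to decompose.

139.5 s

Step 1: For a first-order reaction, t₁/₂ = ln(2)/k
Step 2: t₁/₂ = ln(2)/0.00497
Step 3: t₁/₂ = 0.6931/0.00497 = 139.5 s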